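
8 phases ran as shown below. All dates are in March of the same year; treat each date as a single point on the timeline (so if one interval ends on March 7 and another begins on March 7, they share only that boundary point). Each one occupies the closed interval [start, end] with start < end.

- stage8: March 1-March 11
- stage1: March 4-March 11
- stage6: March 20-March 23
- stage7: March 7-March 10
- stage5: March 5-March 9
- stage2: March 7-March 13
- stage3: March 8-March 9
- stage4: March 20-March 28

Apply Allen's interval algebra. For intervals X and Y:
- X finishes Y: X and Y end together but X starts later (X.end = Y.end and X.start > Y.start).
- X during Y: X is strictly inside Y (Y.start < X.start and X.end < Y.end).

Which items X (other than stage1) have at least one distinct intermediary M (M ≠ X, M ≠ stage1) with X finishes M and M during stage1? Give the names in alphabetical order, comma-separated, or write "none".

stage3

Target stage1 = [March 4, March 11].
Intermediaries M with M during stage1: stage3, stage5, stage7.
Via stage3 — items with X finishes stage3: none.
Via stage5 — items with X finishes stage5: stage3.
Via stage7 — items with X finishes stage7: none.
Union: stage3.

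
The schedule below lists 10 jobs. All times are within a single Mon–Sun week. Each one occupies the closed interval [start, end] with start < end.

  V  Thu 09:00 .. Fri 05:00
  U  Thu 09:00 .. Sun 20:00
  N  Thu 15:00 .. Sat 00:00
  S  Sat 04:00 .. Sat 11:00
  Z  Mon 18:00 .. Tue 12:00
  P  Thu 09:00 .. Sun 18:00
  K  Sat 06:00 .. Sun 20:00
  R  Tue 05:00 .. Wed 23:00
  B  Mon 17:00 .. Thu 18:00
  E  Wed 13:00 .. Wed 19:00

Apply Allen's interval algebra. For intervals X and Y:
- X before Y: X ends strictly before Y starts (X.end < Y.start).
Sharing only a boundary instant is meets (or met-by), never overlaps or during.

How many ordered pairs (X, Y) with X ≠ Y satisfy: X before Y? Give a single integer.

25

Checking all 90 ordered pairs for relation 'before'; matching pairs in alphabetical order:
(B, K): B before K ✓
(B, S): B before S ✓
(E, K): E before K ✓
(E, N): E before N ✓
(E, P): E before P ✓
(E, S): E before S ✓
(E, U): E before U ✓
(E, V): E before V ✓
(N, K): N before K ✓
(N, S): N before S ✓
(R, K): R before K ✓
(R, N): R before N ✓
(R, P): R before P ✓
(R, S): R before S ✓
(R, U): R before U ✓
(R, V): R before V ✓
(V, K): V before K ✓
(V, S): V before S ✓
(Z, E): Z before E ✓
(Z, K): Z before K ✓
(Z, N): Z before N ✓
(Z, P): Z before P ✓
(Z, S): Z before S ✓
(Z, U): Z before U ✓
... plus 1 further pairs not listed.
Count: 25.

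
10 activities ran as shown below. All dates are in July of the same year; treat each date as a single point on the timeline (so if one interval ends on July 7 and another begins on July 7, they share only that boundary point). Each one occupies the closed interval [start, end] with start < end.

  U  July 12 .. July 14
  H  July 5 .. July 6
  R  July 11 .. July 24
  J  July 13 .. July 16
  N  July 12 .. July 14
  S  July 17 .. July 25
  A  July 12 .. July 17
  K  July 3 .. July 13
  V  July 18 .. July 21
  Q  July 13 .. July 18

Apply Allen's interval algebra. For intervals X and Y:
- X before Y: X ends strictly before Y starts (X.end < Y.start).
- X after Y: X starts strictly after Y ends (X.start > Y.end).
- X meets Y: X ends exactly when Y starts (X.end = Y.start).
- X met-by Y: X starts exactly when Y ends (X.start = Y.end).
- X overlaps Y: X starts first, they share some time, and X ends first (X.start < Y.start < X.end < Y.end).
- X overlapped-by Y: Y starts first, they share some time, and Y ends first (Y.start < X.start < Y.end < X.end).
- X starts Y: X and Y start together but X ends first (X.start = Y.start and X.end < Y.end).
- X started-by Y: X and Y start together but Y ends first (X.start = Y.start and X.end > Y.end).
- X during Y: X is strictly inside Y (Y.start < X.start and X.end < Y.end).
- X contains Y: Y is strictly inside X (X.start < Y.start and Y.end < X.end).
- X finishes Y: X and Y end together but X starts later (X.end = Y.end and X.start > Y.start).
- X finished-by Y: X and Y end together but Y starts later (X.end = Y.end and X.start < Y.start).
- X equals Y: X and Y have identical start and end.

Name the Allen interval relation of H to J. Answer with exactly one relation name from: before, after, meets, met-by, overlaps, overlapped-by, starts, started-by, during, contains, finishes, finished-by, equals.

before

H = [July 5, July 6]; J = [July 13, July 16].
Compare endpoints: H.start < J.start, H.start < J.end, H.end < J.start, H.end < J.end.
That pattern is 'before'.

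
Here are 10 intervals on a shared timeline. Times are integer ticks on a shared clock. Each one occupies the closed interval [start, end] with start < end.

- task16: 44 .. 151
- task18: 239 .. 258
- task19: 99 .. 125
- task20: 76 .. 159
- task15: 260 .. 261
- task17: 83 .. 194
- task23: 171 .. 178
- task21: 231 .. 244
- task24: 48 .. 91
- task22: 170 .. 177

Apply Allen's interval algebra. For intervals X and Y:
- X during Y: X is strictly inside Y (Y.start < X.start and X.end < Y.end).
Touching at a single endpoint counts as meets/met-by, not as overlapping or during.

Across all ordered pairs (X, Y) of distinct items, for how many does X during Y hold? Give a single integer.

6

Checking all 90 ordered pairs for relation 'during'; matching pairs in alphabetical order:
(task19, task16): task19 during task16 ✓
(task19, task17): task19 during task17 ✓
(task19, task20): task19 during task20 ✓
(task22, task17): task22 during task17 ✓
(task23, task17): task23 during task17 ✓
(task24, task16): task24 during task16 ✓
Count: 6.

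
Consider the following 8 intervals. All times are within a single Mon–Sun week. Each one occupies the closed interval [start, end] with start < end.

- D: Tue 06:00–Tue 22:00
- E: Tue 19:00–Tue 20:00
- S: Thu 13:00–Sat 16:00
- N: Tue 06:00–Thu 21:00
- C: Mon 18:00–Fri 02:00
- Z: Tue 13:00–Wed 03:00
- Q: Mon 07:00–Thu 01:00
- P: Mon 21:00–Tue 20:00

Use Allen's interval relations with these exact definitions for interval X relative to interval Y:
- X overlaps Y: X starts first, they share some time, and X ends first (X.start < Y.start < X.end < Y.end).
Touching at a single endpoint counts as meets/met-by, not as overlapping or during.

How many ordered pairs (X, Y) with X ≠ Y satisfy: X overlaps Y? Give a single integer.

Checking all 56 ordered pairs for relation 'overlaps'; matching pairs in alphabetical order:
(C, S): C overlaps S ✓
(D, Z): D overlaps Z ✓
(N, S): N overlaps S ✓
(P, D): P overlaps D ✓
(P, N): P overlaps N ✓
(P, Z): P overlaps Z ✓
(Q, C): Q overlaps C ✓
(Q, N): Q overlaps N ✓
Count: 8.

8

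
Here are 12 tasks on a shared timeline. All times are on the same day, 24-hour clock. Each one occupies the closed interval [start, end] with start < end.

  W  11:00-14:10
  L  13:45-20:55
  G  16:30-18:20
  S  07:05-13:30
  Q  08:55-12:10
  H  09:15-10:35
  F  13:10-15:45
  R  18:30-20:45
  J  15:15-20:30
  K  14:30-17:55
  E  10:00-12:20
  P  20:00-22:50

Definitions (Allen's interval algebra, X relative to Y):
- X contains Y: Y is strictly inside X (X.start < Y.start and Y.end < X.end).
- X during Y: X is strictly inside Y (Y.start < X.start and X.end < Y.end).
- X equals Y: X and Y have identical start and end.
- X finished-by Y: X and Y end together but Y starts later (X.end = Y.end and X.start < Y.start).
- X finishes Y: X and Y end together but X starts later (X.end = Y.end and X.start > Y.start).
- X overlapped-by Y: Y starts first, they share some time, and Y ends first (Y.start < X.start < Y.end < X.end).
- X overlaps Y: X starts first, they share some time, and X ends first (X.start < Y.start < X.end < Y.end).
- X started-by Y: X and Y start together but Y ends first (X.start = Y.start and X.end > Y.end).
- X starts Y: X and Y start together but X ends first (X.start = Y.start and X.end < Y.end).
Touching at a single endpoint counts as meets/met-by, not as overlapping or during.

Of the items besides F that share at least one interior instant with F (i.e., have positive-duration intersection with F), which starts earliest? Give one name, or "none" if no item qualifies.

Target F = [13:10, 15:45].
E [10:00, 12:20] → before → excluded.
G [16:30, 18:20] → after → excluded.
H [09:15, 10:35] → before → excluded.
J [15:15, 20:30] → overlapped-by → candidate.
K [14:30, 17:55] → overlapped-by → candidate.
L [13:45, 20:55] → overlapped-by → candidate.
P [20:00, 22:50] → after → excluded.
Q [08:55, 12:10] → before → excluded.
R [18:30, 20:45] → after → excluded.
S [07:05, 13:30] → overlaps → candidate.
W [11:00, 14:10] → overlaps → candidate.
Among candidates, earliest start is 07:05 → S.

S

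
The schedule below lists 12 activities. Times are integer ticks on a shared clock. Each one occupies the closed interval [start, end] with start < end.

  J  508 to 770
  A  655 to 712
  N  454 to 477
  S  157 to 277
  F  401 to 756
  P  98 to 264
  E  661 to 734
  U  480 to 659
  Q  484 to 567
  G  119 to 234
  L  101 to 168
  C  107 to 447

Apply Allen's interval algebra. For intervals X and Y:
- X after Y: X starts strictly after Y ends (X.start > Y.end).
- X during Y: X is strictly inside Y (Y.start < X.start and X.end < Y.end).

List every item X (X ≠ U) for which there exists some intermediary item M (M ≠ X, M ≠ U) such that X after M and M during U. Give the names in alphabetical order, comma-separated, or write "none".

Target U = [480, 659].
Intermediaries M with M during U: Q.
Via Q — items with X after Q: A, E.
Union: A, E.

A, E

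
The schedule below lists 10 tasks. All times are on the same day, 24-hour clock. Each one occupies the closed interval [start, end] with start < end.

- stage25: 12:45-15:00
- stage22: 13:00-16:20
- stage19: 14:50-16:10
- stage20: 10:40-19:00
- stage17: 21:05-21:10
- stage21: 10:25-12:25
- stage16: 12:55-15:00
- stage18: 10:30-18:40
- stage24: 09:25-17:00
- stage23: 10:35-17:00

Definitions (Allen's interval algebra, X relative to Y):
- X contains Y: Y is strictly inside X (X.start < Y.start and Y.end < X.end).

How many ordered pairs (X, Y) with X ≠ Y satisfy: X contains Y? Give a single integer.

Checking all 90 ordered pairs for relation 'contains'; matching pairs in alphabetical order:
(stage18, stage16): stage18 contains stage16 ✓
(stage18, stage19): stage18 contains stage19 ✓
(stage18, stage22): stage18 contains stage22 ✓
(stage18, stage23): stage18 contains stage23 ✓
(stage18, stage25): stage18 contains stage25 ✓
(stage20, stage16): stage20 contains stage16 ✓
(stage20, stage19): stage20 contains stage19 ✓
(stage20, stage22): stage20 contains stage22 ✓
(stage20, stage25): stage20 contains stage25 ✓
(stage22, stage19): stage22 contains stage19 ✓
(stage23, stage16): stage23 contains stage16 ✓
(stage23, stage19): stage23 contains stage19 ✓
(stage23, stage22): stage23 contains stage22 ✓
(stage23, stage25): stage23 contains stage25 ✓
(stage24, stage16): stage24 contains stage16 ✓
(stage24, stage19): stage24 contains stage19 ✓
(stage24, stage21): stage24 contains stage21 ✓
(stage24, stage22): stage24 contains stage22 ✓
(stage24, stage25): stage24 contains stage25 ✓
Count: 19.

19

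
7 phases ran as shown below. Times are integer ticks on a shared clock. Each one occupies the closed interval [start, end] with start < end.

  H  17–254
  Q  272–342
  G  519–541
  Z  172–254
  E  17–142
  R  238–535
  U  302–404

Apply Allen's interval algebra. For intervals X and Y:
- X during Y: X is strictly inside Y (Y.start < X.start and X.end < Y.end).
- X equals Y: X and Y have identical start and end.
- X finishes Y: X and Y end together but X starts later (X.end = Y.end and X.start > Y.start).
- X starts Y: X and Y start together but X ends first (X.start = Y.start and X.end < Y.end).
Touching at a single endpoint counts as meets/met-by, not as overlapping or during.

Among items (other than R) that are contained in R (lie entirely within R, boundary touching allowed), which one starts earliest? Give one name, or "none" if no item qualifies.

Q

Target R = [238, 535].
E [17, 142] → before → excluded.
G [519, 541] → overlapped-by → excluded.
H [17, 254] → overlaps → excluded.
Q [272, 342] → during → candidate.
U [302, 404] → during → candidate.
Z [172, 254] → overlaps → excluded.
Among candidates, earliest start is 272 → Q.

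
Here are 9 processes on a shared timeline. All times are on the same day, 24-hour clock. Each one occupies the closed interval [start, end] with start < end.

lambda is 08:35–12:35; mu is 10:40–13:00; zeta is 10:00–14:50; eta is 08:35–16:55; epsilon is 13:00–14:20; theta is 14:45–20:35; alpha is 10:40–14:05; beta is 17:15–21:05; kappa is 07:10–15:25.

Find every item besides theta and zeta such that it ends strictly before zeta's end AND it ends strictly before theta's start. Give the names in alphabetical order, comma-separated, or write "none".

alpha, epsilon, lambda, mu

Conditions: its end is strictly before zeta's end (X.end < 14:50) AND its end is strictly before theta's start (X.end < 14:45).
alpha: end 14:05 < 14:50? ✓; end 14:05 < 14:45? ✓ → yes.
beta: end 21:05 < 14:50? ✗; end 21:05 < 14:45? ✗ → no.
epsilon: end 14:20 < 14:50? ✓; end 14:20 < 14:45? ✓ → yes.
eta: end 16:55 < 14:50? ✗; end 16:55 < 14:45? ✗ → no.
kappa: end 15:25 < 14:50? ✗; end 15:25 < 14:45? ✗ → no.
lambda: end 12:35 < 14:50? ✓; end 12:35 < 14:45? ✓ → yes.
mu: end 13:00 < 14:50? ✓; end 13:00 < 14:45? ✓ → yes.
Result: alpha, epsilon, lambda, mu.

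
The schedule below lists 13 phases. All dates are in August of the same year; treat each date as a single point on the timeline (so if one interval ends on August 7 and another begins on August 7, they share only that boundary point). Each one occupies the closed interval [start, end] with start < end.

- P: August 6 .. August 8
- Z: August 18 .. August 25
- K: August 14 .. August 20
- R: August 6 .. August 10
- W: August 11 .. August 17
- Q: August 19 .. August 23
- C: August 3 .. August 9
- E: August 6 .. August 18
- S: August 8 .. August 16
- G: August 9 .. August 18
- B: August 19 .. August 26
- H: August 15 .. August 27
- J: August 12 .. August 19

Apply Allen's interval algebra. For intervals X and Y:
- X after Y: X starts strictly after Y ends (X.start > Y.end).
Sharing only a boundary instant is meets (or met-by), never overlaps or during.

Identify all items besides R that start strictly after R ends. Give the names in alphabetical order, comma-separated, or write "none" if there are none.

Target R = [August 6, August 10].
B [August 19, August 26] → after → yes.
C [August 3, August 9] → overlaps → no.
E [August 6, August 18] → started-by → no.
G [August 9, August 18] → overlapped-by → no.
H [August 15, August 27] → after → yes.
J [August 12, August 19] → after → yes.
K [August 14, August 20] → after → yes.
P [August 6, August 8] → starts → no.
Q [August 19, August 23] → after → yes.
S [August 8, August 16] → overlapped-by → no.
W [August 11, August 17] → after → yes.
Z [August 18, August 25] → after → yes.
Result: B, H, J, K, Q, W, Z.

B, H, J, K, Q, W, Z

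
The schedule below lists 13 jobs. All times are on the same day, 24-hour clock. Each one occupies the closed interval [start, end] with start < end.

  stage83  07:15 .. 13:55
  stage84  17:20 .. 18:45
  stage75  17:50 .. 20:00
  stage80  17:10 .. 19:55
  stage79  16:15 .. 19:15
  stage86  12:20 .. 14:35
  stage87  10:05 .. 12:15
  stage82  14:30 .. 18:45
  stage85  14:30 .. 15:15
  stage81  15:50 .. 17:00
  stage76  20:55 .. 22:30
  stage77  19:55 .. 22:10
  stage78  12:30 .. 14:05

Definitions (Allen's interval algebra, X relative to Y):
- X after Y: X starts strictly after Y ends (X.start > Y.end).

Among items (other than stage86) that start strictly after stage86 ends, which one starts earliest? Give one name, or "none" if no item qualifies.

stage81

Target stage86 = [12:20, 14:35].
stage75 [17:50, 20:00] → after → candidate.
stage76 [20:55, 22:30] → after → candidate.
stage77 [19:55, 22:10] → after → candidate.
stage78 [12:30, 14:05] → during → excluded.
stage79 [16:15, 19:15] → after → candidate.
stage80 [17:10, 19:55] → after → candidate.
stage81 [15:50, 17:00] → after → candidate.
stage82 [14:30, 18:45] → overlapped-by → excluded.
stage83 [07:15, 13:55] → overlaps → excluded.
stage84 [17:20, 18:45] → after → candidate.
stage85 [14:30, 15:15] → overlapped-by → excluded.
stage87 [10:05, 12:15] → before → excluded.
Among candidates, earliest start is 15:50 → stage81.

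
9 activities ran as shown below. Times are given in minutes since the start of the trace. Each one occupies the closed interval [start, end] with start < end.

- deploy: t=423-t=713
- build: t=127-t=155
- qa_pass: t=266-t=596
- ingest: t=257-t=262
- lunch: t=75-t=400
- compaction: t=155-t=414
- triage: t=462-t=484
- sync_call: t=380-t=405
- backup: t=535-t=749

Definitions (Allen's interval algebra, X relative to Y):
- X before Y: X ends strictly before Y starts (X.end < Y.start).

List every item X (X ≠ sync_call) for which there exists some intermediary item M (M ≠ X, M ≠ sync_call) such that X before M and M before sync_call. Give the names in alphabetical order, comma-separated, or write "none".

Target sync_call = [t=380, t=405].
Intermediaries M with M before sync_call: build, ingest.
Via build — items with X before build: none.
Via ingest — items with X before ingest: build.
Union: build.

build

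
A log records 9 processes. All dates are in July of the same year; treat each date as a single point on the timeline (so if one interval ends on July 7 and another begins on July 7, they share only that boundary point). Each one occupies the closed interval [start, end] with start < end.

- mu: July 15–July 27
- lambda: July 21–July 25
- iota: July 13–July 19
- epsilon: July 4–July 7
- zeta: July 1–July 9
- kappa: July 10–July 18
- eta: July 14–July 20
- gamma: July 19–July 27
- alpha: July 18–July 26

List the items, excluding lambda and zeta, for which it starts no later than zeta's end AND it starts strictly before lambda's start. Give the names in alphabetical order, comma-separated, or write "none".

Conditions: its start is no later than zeta's end (X.start <= July 9) AND its start is strictly before lambda's start (X.start < July 21).
alpha: start July 18 <= July 9? ✗; start July 18 < July 21? ✓ → no.
epsilon: start July 4 <= July 9? ✓; start July 4 < July 21? ✓ → yes.
eta: start July 14 <= July 9? ✗; start July 14 < July 21? ✓ → no.
gamma: start July 19 <= July 9? ✗; start July 19 < July 21? ✓ → no.
iota: start July 13 <= July 9? ✗; start July 13 < July 21? ✓ → no.
kappa: start July 10 <= July 9? ✗; start July 10 < July 21? ✓ → no.
mu: start July 15 <= July 9? ✗; start July 15 < July 21? ✓ → no.
Result: epsilon.

epsilon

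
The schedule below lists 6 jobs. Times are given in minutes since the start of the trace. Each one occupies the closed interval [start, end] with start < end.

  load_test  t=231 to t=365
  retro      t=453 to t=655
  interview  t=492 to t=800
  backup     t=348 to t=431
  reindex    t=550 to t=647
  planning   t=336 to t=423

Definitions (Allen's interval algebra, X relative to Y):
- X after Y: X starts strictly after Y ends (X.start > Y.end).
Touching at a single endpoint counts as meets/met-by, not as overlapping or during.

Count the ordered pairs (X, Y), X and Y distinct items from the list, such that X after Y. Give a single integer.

9

Checking all 30 ordered pairs for relation 'after'; matching pairs in alphabetical order:
(interview, backup): interview after backup ✓
(interview, load_test): interview after load_test ✓
(interview, planning): interview after planning ✓
(reindex, backup): reindex after backup ✓
(reindex, load_test): reindex after load_test ✓
(reindex, planning): reindex after planning ✓
(retro, backup): retro after backup ✓
(retro, load_test): retro after load_test ✓
(retro, planning): retro after planning ✓
Count: 9.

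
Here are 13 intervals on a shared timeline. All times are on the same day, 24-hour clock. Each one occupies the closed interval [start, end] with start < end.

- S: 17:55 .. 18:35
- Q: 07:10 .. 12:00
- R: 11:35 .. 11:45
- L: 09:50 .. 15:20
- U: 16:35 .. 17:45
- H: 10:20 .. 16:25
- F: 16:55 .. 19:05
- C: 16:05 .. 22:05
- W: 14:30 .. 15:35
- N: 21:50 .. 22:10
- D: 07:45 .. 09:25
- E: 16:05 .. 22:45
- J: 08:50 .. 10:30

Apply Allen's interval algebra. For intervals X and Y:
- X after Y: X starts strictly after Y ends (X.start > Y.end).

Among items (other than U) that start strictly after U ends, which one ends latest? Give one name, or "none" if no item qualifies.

N

Target U = [16:35, 17:45].
C [16:05, 22:05] → contains → excluded.
D [07:45, 09:25] → before → excluded.
E [16:05, 22:45] → contains → excluded.
F [16:55, 19:05] → overlapped-by → excluded.
H [10:20, 16:25] → before → excluded.
J [08:50, 10:30] → before → excluded.
L [09:50, 15:20] → before → excluded.
N [21:50, 22:10] → after → candidate.
Q [07:10, 12:00] → before → excluded.
R [11:35, 11:45] → before → excluded.
S [17:55, 18:35] → after → candidate.
W [14:30, 15:35] → before → excluded.
Among candidates, latest end is 22:10 → N.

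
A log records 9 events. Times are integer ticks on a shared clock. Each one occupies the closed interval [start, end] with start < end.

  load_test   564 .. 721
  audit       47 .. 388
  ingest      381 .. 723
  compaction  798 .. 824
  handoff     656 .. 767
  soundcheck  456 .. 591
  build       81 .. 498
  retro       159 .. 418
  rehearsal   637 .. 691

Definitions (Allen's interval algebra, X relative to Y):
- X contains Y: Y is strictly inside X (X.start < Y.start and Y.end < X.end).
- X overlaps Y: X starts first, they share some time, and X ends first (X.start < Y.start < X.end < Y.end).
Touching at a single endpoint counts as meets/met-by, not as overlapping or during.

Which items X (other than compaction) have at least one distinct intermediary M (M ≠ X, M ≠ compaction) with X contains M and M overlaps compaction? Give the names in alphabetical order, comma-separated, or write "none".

Target compaction = [798, 824].
Intermediaries M with M overlaps compaction: none.
Union: none.

none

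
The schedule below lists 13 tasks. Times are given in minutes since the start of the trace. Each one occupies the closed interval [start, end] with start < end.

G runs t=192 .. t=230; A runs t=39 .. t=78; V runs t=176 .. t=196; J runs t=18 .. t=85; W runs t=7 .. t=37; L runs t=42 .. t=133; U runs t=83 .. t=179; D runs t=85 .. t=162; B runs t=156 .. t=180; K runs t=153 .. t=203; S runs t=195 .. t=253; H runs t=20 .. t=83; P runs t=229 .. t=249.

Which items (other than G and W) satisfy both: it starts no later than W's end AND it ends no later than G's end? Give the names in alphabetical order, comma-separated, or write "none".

Conditions: its start is no later than W's end (X.start <= t=37) AND its end is no later than G's end (X.end <= t=230).
A: start t=39 <= t=37? ✗; end t=78 <= t=230? ✓ → no.
B: start t=156 <= t=37? ✗; end t=180 <= t=230? ✓ → no.
D: start t=85 <= t=37? ✗; end t=162 <= t=230? ✓ → no.
H: start t=20 <= t=37? ✓; end t=83 <= t=230? ✓ → yes.
J: start t=18 <= t=37? ✓; end t=85 <= t=230? ✓ → yes.
K: start t=153 <= t=37? ✗; end t=203 <= t=230? ✓ → no.
L: start t=42 <= t=37? ✗; end t=133 <= t=230? ✓ → no.
P: start t=229 <= t=37? ✗; end t=249 <= t=230? ✗ → no.
S: start t=195 <= t=37? ✗; end t=253 <= t=230? ✗ → no.
U: start t=83 <= t=37? ✗; end t=179 <= t=230? ✓ → no.
V: start t=176 <= t=37? ✗; end t=196 <= t=230? ✓ → no.
Result: H, J.

H, J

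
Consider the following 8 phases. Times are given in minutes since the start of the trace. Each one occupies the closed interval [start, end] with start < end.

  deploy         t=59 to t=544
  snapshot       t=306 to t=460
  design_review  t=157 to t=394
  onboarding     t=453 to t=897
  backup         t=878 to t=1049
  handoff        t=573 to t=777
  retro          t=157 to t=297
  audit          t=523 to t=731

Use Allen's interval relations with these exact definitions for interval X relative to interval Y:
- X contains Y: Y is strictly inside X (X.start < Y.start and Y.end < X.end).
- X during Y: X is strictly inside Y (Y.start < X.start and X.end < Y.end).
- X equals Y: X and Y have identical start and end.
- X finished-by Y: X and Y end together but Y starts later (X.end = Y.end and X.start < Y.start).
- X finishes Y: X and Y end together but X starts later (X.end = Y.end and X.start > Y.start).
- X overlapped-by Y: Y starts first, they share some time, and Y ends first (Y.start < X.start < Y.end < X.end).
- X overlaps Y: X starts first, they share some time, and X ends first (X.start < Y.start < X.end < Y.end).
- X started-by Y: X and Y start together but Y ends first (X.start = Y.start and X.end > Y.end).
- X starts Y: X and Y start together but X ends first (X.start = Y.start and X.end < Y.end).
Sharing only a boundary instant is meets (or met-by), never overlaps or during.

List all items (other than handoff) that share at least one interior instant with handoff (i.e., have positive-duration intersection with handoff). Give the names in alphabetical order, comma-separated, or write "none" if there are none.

Target handoff = [t=573, t=777].
audit [t=523, t=731] → overlaps → yes.
backup [t=878, t=1049] → after → no.
deploy [t=59, t=544] → before → no.
design_review [t=157, t=394] → before → no.
onboarding [t=453, t=897] → contains → yes.
retro [t=157, t=297] → before → no.
snapshot [t=306, t=460] → before → no.
Result: audit, onboarding.

audit, onboarding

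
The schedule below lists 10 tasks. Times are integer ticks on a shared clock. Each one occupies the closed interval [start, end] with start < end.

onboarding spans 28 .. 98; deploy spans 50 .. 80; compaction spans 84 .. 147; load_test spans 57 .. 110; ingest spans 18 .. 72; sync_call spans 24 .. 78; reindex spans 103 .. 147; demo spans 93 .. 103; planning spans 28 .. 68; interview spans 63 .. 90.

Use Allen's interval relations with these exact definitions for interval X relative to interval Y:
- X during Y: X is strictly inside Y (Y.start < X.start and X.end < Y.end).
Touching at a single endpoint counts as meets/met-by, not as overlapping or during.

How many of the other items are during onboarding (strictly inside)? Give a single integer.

2

Target onboarding = [28, 98].
compaction [84, 147] → overlapped-by → no.
demo [93, 103] → overlapped-by → no.
deploy [50, 80] → during → counts.
ingest [18, 72] → overlaps → no.
interview [63, 90] → during → counts.
load_test [57, 110] → overlapped-by → no.
planning [28, 68] → starts → no.
reindex [103, 147] → after → no.
sync_call [24, 78] → overlaps → no.
Total: 2.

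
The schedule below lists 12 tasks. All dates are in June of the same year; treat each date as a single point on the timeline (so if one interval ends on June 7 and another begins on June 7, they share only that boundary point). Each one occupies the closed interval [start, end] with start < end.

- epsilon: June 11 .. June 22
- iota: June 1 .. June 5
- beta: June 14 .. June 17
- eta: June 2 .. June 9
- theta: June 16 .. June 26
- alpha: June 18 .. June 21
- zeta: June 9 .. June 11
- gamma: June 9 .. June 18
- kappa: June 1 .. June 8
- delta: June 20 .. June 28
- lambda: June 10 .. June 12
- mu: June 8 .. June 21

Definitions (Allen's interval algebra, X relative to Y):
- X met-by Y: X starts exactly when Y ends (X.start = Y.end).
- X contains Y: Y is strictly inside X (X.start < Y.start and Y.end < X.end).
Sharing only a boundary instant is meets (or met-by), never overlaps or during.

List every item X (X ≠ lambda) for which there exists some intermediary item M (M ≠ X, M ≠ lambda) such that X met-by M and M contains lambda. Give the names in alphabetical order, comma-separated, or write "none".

Target lambda = [June 10, June 12].
Intermediaries M with M contains lambda: gamma, mu.
Via gamma — items with X met-by gamma: alpha.
Via mu — items with X met-by mu: none.
Union: alpha.

alpha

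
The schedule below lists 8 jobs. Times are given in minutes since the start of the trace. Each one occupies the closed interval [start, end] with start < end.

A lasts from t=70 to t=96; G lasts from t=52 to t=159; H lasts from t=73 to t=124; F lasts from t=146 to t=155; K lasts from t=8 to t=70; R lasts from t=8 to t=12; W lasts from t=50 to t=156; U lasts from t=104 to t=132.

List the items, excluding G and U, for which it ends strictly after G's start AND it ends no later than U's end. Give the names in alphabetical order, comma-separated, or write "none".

A, H, K

Conditions: its end is strictly after G's start (X.end > t=52) AND its end is no later than U's end (X.end <= t=132).
A: end t=96 > t=52? ✓; end t=96 <= t=132? ✓ → yes.
F: end t=155 > t=52? ✓; end t=155 <= t=132? ✗ → no.
H: end t=124 > t=52? ✓; end t=124 <= t=132? ✓ → yes.
K: end t=70 > t=52? ✓; end t=70 <= t=132? ✓ → yes.
R: end t=12 > t=52? ✗; end t=12 <= t=132? ✓ → no.
W: end t=156 > t=52? ✓; end t=156 <= t=132? ✗ → no.
Result: A, H, K.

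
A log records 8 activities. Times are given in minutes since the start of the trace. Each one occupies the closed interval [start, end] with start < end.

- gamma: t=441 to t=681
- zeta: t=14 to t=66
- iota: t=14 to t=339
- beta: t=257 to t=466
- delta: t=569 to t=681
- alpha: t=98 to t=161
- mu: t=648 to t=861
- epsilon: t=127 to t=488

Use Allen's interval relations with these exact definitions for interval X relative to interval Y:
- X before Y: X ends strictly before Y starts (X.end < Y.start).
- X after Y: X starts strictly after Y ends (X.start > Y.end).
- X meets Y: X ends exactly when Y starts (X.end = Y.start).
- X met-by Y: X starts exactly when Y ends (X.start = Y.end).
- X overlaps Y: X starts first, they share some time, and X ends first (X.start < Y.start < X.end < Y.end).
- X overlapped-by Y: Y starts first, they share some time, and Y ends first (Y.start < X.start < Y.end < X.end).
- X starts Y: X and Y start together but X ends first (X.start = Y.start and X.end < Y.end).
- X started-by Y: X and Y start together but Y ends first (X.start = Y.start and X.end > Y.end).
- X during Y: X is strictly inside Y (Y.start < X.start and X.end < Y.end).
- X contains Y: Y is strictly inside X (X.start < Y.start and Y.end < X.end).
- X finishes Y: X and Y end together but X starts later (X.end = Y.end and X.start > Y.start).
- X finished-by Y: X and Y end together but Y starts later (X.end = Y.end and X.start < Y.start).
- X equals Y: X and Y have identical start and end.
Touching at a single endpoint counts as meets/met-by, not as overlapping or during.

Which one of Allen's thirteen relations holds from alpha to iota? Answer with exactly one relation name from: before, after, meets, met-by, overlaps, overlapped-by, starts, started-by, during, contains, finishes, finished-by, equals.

during

alpha = [t=98, t=161]; iota = [t=14, t=339].
Compare endpoints: alpha.start > iota.start, alpha.start < iota.end, alpha.end > iota.start, alpha.end < iota.end.
That pattern is 'during'.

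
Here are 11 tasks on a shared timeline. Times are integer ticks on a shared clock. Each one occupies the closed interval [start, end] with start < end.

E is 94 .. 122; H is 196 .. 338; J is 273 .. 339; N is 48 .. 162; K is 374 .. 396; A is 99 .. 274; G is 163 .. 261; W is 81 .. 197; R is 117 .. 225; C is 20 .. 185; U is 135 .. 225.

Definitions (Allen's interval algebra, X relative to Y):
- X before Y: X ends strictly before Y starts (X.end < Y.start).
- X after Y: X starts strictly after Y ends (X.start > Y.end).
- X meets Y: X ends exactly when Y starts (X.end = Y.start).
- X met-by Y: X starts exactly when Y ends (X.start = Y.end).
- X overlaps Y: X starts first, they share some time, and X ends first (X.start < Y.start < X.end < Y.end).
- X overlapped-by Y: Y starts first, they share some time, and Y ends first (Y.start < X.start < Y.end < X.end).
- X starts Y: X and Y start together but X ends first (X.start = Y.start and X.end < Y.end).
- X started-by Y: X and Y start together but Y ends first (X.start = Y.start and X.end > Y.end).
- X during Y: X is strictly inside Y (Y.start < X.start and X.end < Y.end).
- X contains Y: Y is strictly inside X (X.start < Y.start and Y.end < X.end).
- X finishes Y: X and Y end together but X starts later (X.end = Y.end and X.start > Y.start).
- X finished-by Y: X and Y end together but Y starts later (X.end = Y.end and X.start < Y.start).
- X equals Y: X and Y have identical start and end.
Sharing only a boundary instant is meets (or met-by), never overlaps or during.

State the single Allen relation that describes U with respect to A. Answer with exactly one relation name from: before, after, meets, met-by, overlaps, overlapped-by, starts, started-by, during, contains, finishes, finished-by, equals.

U = [135, 225]; A = [99, 274].
Compare endpoints: U.start > A.start, U.start < A.end, U.end > A.start, U.end < A.end.
That pattern is 'during'.

during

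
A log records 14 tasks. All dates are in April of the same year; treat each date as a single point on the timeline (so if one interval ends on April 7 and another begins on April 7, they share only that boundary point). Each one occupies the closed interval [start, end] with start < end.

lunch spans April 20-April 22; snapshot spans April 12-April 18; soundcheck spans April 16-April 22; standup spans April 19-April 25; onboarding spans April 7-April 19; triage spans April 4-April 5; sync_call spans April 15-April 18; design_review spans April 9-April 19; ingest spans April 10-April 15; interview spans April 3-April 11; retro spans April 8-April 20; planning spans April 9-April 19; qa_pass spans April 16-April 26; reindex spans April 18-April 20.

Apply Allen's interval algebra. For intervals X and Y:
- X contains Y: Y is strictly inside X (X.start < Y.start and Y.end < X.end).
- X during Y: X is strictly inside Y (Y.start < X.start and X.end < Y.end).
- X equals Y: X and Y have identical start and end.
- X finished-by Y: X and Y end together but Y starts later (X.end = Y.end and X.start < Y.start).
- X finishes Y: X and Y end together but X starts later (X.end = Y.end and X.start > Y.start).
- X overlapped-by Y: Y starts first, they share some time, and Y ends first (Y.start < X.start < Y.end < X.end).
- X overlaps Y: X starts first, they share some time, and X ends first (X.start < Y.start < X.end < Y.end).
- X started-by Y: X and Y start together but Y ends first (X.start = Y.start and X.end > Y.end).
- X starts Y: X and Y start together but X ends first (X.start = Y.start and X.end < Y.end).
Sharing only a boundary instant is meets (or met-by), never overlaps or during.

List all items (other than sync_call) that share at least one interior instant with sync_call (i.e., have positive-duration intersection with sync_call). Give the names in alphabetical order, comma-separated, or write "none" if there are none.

design_review, onboarding, planning, qa_pass, retro, snapshot, soundcheck

Target sync_call = [April 15, April 18].
design_review [April 9, April 19] → contains → yes.
ingest [April 10, April 15] → meets → no.
interview [April 3, April 11] → before → no.
lunch [April 20, April 22] → after → no.
onboarding [April 7, April 19] → contains → yes.
planning [April 9, April 19] → contains → yes.
qa_pass [April 16, April 26] → overlapped-by → yes.
reindex [April 18, April 20] → met-by → no.
retro [April 8, April 20] → contains → yes.
snapshot [April 12, April 18] → finished-by → yes.
soundcheck [April 16, April 22] → overlapped-by → yes.
standup [April 19, April 25] → after → no.
triage [April 4, April 5] → before → no.
Result: design_review, onboarding, planning, qa_pass, retro, snapshot, soundcheck.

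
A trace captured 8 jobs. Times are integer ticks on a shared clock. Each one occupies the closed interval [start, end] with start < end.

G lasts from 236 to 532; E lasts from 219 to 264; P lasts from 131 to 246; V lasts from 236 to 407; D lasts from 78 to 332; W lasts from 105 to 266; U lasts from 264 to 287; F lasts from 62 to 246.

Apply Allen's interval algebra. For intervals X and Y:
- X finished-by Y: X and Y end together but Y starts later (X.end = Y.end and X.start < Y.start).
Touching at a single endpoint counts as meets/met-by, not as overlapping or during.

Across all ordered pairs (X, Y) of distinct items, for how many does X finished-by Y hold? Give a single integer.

1

Checking all 56 ordered pairs for relation 'finished-by'; matching pairs in alphabetical order:
(F, P): F finished-by P ✓
Count: 1.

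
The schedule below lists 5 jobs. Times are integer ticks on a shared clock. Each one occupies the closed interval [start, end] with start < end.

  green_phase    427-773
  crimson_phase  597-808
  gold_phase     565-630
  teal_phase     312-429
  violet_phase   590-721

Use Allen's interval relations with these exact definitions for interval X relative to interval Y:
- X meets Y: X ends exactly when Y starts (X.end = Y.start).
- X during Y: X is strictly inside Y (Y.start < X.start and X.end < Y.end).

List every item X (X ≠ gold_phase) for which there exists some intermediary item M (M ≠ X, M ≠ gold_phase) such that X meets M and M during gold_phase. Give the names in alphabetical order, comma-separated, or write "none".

none

Target gold_phase = [565, 630].
Intermediaries M with M during gold_phase: none.
Union: none.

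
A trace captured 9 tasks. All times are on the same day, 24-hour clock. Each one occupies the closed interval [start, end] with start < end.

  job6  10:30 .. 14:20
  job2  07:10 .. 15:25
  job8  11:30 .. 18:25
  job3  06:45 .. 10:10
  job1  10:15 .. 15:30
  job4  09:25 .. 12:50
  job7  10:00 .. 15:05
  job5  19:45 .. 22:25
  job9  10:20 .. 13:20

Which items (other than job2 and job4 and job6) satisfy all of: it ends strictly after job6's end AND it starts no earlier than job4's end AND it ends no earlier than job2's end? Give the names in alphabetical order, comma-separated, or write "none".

Conditions: its end is strictly after job6's end (X.end > 14:20) AND its start is no earlier than job4's end (X.start >= 12:50) AND its end is no earlier than job2's end (X.end >= 15:25).
job1: end 15:30 > 14:20? ✓; start 10:15 >= 12:50? ✗; end 15:30 >= 15:25? ✓ → no.
job3: end 10:10 > 14:20? ✗; start 06:45 >= 12:50? ✗; end 10:10 >= 15:25? ✗ → no.
job5: end 22:25 > 14:20? ✓; start 19:45 >= 12:50? ✓; end 22:25 >= 15:25? ✓ → yes.
job7: end 15:05 > 14:20? ✓; start 10:00 >= 12:50? ✗; end 15:05 >= 15:25? ✗ → no.
job8: end 18:25 > 14:20? ✓; start 11:30 >= 12:50? ✗; end 18:25 >= 15:25? ✓ → no.
job9: end 13:20 > 14:20? ✗; start 10:20 >= 12:50? ✗; end 13:20 >= 15:25? ✗ → no.
Result: job5.

job5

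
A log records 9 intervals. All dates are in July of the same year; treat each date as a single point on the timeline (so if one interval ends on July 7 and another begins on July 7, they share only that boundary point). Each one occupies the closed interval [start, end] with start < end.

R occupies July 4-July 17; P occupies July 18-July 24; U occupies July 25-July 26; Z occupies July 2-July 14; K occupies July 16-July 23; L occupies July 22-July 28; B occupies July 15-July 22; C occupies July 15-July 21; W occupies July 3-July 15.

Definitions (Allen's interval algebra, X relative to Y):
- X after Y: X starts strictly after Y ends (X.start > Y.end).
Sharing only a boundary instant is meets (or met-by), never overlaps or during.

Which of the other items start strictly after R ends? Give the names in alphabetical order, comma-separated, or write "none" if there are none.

Target R = [July 4, July 17].
B [July 15, July 22] → overlapped-by → no.
C [July 15, July 21] → overlapped-by → no.
K [July 16, July 23] → overlapped-by → no.
L [July 22, July 28] → after → yes.
P [July 18, July 24] → after → yes.
U [July 25, July 26] → after → yes.
W [July 3, July 15] → overlaps → no.
Z [July 2, July 14] → overlaps → no.
Result: L, P, U.

L, P, U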